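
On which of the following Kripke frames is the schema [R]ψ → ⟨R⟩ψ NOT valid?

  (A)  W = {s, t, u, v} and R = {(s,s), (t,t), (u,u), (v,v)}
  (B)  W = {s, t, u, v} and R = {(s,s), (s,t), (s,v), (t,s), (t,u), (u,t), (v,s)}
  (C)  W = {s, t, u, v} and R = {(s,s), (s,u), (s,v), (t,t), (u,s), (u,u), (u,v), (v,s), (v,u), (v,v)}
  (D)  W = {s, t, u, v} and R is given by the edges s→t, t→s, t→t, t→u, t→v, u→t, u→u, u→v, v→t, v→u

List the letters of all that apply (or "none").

none

The schema [R]ψ → ⟨R⟩ψ is axiom D; it is valid on a frame iff R is serial.
(A) R is serial (every world has an R-successor), so the schema is valid here.
(B) R is serial (every world has an R-successor), so the schema is valid here.
(C) R is serial (every world has an R-successor), so the schema is valid here.
(D) R is serial (every world has an R-successor), so the schema is valid here.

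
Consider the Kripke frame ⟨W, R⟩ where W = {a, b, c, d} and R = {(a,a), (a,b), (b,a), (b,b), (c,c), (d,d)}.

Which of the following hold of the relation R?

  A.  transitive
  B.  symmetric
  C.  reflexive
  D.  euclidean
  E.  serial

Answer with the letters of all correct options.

(A) transitive: R is closed under composition.
(B) symmetric: every R-edge is matched by its reverse.
(C) reflexive: each world relates to itself.
(D) euclidean: any two R-successors of the same world are R-related.
(E) serial: every world has an R-successor.

A, B, C, D, E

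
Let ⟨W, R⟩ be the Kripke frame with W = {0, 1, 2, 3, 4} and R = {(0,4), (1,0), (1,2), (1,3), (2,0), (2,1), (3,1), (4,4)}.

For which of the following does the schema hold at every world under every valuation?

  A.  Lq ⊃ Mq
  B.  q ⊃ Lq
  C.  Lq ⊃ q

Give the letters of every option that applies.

R is not reflexive: not 0 R 0.
R is serial: every world has an R-successor.
R is not a subset of the identity: 0 R 4 with 0 ≠ 4.
(A) axiom D: valid iff R is serial. R is serial — valid.
(B) q ⊃ Lq is equivalent to ◇p→p; it holds exactly when R ⊆ identity. Here R ⊄ identity — not valid.
(C) Lq ⊃ q (axiom T) characterises the reflexive frames. R is not reflexive — not valid.

A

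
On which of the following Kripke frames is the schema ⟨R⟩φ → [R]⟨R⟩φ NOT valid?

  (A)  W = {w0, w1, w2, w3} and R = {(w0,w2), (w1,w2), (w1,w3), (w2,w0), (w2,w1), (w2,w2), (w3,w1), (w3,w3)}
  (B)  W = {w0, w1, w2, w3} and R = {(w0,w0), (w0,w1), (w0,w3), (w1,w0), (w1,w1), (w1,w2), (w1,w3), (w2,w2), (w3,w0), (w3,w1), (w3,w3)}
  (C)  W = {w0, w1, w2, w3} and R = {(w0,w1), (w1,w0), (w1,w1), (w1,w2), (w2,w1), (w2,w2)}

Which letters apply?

The schema ⟨R⟩φ → [R]⟨R⟩φ is axiom 5; it is valid on a frame iff R is euclidean.
(A) R is not euclidean (w1 R w2 and w1 R w3 but not w2 R w3), so the schema fails here.
(B) R is not euclidean (w1 R w0 and w1 R w2 but not w0 R w2), so the schema fails here.
(C) R is not euclidean (w1 R w0 and w1 R w2 but not w0 R w2), so the schema fails here.

A, B, C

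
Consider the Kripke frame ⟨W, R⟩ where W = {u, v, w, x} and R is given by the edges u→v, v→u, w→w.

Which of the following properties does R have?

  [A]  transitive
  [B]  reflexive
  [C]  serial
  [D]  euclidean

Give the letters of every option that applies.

(A) not transitive: u R v and v R u but not u R u.
(B) not reflexive: not u R u.
(C) not serial: x has no R-successor.
(D) not euclidean: u R v and u R v but not v R v.

none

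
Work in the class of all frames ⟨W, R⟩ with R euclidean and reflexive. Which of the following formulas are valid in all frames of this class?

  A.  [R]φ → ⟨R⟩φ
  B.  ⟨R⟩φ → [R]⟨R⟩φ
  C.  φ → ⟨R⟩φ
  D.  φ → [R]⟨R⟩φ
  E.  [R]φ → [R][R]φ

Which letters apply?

A reflexive euclidean relation is also symmetric (from wRw and wRv the euclidean condition gives vRw) and hence transitive; it is an equivalence relation.
(A) [R]φ → ⟨R⟩φ (axiom D) characterises the serial frames. Every such R is serial — valid.
(B) ⟨R⟩φ → [R]⟨R⟩φ is axiom 5, which corresponds to the euclidean property. Every such R is euclidean — valid.
(C) the dual of axiom T: valid iff R is reflexive. Every such R is reflexive — valid.
(D) axiom B: valid iff R is symmetric. Every such R is symmetric — valid.
(E) [R]φ → [R][R]φ is axiom 4, which corresponds to transitivity. Every such R is transitive — valid.

A, B, C, D, E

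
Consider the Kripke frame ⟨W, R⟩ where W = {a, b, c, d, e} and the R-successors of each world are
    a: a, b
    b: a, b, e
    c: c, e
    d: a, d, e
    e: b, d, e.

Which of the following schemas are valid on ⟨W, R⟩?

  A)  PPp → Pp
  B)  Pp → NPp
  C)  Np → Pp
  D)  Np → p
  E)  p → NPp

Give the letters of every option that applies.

R is reflexive: each world relates to itself.
R is not symmetric: c R e but not e R c.
R is not transitive: a R b and b R e but not a R e.
R is not euclidean: b R a and b R e but not a R e.
R is serial: every world has an R-successor.
(A) PPp → Pp is the dual of axiom 4, which corresponds to transitivity. R is not transitive — not valid.
(B) axiom 5: valid iff R is euclidean. R is not euclidean — not valid.
(C) Np → Pp is axiom D, which corresponds to seriality. R is serial — valid.
(D) Np → p (axiom T) characterises the reflexive frames. R is reflexive — valid.
(E) p → NPp is axiom B, which corresponds to symmetry. R is not symmetric — not valid.

C, D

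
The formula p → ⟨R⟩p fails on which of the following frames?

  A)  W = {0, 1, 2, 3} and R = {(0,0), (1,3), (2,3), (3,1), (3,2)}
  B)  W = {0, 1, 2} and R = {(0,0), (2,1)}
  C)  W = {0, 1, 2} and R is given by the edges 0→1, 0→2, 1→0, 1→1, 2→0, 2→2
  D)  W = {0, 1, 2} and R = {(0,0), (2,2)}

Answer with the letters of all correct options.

A, B, C, D

The schema p → ⟨R⟩p is the dual of axiom T; it is valid on a frame iff R is reflexive.
(A) R is not reflexive (not 1 R 1), so the schema fails here.
(B) R is not reflexive (not 1 R 1), so the schema fails here.
(C) R is not reflexive (not 0 R 0), so the schema fails here.
(D) R is not reflexive (not 1 R 1), so the schema fails here.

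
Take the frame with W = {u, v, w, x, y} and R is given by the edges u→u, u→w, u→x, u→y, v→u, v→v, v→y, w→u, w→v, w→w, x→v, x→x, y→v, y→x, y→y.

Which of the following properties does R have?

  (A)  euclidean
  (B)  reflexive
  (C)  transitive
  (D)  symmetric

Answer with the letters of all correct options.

B

(A) not euclidean: u R w and u R x but not w R x.
(B) reflexive: each world relates to itself.
(C) not transitive: u R w and w R v but not u R v.
(D) not symmetric: u R x but not x R u.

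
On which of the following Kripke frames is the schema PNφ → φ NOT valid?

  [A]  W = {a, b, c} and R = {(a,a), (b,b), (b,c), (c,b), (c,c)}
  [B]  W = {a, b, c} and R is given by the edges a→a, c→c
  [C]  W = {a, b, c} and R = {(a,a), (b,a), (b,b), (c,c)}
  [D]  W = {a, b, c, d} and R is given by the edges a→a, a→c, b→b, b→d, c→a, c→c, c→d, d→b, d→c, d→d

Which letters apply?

C

The schema PNφ → φ is the dual of axiom B; it is valid on a frame iff R is symmetric.
(A) R is symmetric (every R-edge is matched by its reverse), so the schema is valid here.
(B) R is symmetric (every R-edge is matched by its reverse), so the schema is valid here.
(C) R is not symmetric (b R a but not a R b), so the schema fails here.
(D) R is symmetric (every R-edge is matched by its reverse), so the schema is valid here.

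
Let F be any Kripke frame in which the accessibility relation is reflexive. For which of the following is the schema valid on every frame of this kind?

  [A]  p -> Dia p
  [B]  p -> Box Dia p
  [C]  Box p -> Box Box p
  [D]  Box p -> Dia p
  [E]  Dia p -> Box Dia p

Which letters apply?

A, D

A reflexive relation is serial.
(A) p -> Dia p (the dual of axiom T) characterises the reflexive frames. Every such R is reflexive — valid.
(B) axiom B: valid iff R is symmetric. Such an R need not be symmetric — not valid.
(C) axiom 4: valid iff R is transitive. Such an R need not be transitive — not valid.
(D) Box p -> Dia p is axiom D, which corresponds to seriality. Every such R is serial — valid.
(E) Dia p -> Box Dia p is axiom 5, which corresponds to the euclidean property. Such an R need not be euclidean — not valid.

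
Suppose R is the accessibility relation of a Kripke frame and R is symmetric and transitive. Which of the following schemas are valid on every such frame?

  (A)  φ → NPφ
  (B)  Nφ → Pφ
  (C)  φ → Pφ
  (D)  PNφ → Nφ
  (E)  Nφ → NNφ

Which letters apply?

A, D, E

A symmetric transitive relation is euclidean (uRv and uRw give vRu by symmetry, then vRw by transitivity).
(A) axiom B: valid iff R is symmetric. Every such R is symmetric — valid.
(B) Nφ → Pφ is axiom D, which corresponds to seriality. Such an R need not be serial — not valid.
(C) the dual of axiom T: valid iff R is reflexive. Such an R need not be reflexive — not valid.
(D) PNφ → Nφ (the dual of axiom 5) characterises the euclidean frames. Every such R is euclidean — valid.
(E) Nφ → NNφ (axiom 4) characterises the transitive frames. Every such R is transitive — valid.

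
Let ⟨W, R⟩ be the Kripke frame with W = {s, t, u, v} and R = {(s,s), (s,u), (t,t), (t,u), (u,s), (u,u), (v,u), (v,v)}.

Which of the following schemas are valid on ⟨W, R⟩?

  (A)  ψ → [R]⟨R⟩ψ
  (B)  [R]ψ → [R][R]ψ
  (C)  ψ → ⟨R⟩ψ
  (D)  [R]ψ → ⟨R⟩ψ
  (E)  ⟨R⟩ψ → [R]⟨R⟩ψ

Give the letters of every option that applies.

C, D

R is reflexive: each world relates to itself.
R is not symmetric: t R u but not u R t.
R is not transitive: t R u and u R s but not t R s.
R is not euclidean: t R u and t R t but not u R t.
R is serial: every world has an R-successor.
(A) ψ → [R]⟨R⟩ψ is axiom B; it is valid on a frame exactly when R is symmetric. R is not symmetric, so not valid.
(B) [R]ψ → [R][R]ψ is axiom 4; it is valid on a frame exactly when R is transitive. R is not transitive, so not valid.
(C) ψ → ⟨R⟩ψ is the dual of axiom T, which corresponds to reflexivity. R is reflexive — valid.
(D) axiom D: valid iff R is serial. R is serial — valid.
(E) ⟨R⟩ψ → [R]⟨R⟩ψ is axiom 5, which corresponds to the euclidean property. R is not euclidean — not valid.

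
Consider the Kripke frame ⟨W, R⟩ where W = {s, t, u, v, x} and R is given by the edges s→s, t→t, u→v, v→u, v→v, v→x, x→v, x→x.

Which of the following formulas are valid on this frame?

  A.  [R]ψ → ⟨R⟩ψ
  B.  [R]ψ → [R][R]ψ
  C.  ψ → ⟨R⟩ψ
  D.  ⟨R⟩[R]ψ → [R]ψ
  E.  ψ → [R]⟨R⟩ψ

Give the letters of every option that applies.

R is not reflexive: not u R u.
R is symmetric: every R-edge is matched by its reverse.
R is not transitive: u R v and v R u but not u R u.
R is not euclidean: v R u and v R x but not u R x.
R is serial: every world has an R-successor.
(A) [R]ψ → ⟨R⟩ψ (axiom D) characterises the serial frames. R is serial — valid.
(B) [R]ψ → [R][R]ψ is axiom 4, which corresponds to transitivity. R is not transitive — not valid.
(C) ψ → ⟨R⟩ψ (the dual of axiom T) characterises the reflexive frames. R is not reflexive — not valid.
(D) ⟨R⟩[R]ψ → [R]ψ is the dual of axiom 5, which corresponds to the euclidean property. R is not euclidean — not valid.
(E) ψ → [R]⟨R⟩ψ (axiom B) characterises the symmetric frames. R is symmetric — valid.

A, E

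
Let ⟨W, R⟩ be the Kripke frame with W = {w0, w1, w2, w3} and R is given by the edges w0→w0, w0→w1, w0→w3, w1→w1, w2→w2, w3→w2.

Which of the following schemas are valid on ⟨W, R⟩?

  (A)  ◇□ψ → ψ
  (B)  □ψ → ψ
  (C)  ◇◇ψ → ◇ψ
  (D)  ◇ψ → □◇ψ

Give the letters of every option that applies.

none

R is not reflexive: not w3 R w3.
R is not symmetric: w0 R w1 but not w1 R w0.
R is not transitive: w0 R w3 and w3 R w2 but not w0 R w2.
R is not euclidean: w0 R w1 and w0 R w0 but not w1 R w0.
(A) ◇□ψ → ψ is the dual of axiom B, which corresponds to symmetry. R is not symmetric — not valid.
(B) □ψ → ψ (axiom T) characterises the reflexive frames. R is not reflexive — not valid.
(C) ◇◇ψ → ◇ψ (the dual of axiom 4) characterises the transitive frames. R is not transitive — not valid.
(D) ◇ψ → □◇ψ (axiom 5) characterises the euclidean frames. R is not euclidean — not valid.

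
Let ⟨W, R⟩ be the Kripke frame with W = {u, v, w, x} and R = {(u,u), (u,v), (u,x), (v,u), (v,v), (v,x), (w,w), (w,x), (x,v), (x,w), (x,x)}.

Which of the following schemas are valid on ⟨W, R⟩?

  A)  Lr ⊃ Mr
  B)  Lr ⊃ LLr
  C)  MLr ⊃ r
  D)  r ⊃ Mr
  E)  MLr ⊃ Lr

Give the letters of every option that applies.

R is reflexive: each world relates to itself.
R is not symmetric: u R x but not x R u.
R is not transitive: u R x and x R w but not u R w.
R is not euclidean: u R x and u R u but not x R u.
R is serial: every world has an R-successor.
(A) Lr ⊃ Mr is axiom D, which corresponds to seriality. R is serial — valid.
(B) axiom 4: valid iff R is transitive. R is not transitive — not valid.
(C) MLr ⊃ r (the dual of axiom B) characterises the symmetric frames. R is not symmetric — not valid.
(D) r ⊃ Mr (the dual of axiom T) characterises the reflexive frames. R is reflexive — valid.
(E) MLr ⊃ Lr is the dual of axiom 5, which corresponds to the euclidean property. R is not euclidean — not valid.

A, D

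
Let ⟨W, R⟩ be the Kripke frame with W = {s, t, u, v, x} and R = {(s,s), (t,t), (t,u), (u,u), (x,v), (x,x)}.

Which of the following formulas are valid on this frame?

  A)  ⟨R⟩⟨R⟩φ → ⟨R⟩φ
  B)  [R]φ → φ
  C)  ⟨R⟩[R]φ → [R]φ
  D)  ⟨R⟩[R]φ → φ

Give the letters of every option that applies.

A

R is not reflexive: not v R v.
R is not symmetric: t R u but not u R t.
R is transitive: R is closed under composition.
R is not euclidean: t R u and t R t but not u R t.
(A) the dual of axiom 4: valid iff R is transitive. R is transitive — valid.
(B) axiom T: valid iff R is reflexive. R is not reflexive — not valid.
(C) ⟨R⟩[R]φ → [R]φ is the dual of axiom 5; it is valid on a frame exactly when R is euclidean. R is not euclidean, so not valid.
(D) ⟨R⟩[R]φ → φ is the dual of axiom B, which corresponds to symmetry. R is not symmetric — not valid.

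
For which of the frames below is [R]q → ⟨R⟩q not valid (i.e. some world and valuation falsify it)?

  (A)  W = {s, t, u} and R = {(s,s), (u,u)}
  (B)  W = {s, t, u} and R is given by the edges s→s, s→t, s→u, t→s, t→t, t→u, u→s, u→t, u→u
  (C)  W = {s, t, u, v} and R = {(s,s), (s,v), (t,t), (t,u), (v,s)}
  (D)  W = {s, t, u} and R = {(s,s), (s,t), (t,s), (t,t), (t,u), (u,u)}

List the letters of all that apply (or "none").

A, C

The schema [R]q → ⟨R⟩q is axiom D; it is valid on a frame iff R is serial.
(A) R is not serial (t has no R-successor), so the schema fails here.
(B) R is serial (every world has an R-successor), so the schema is valid here.
(C) R is not serial (u has no R-successor), so the schema fails here.
(D) R is serial (every world has an R-successor), so the schema is valid here.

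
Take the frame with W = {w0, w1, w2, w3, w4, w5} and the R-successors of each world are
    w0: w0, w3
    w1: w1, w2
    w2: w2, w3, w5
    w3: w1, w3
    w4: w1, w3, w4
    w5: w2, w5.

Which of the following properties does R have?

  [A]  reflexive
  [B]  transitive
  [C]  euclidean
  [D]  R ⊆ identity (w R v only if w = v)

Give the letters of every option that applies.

(A) reflexive: each world relates to itself.
(B) not transitive: w0 R w3 and w3 R w1 but not w0 R w1.
(C) not euclidean: w0 R w3 and w0 R w0 but not w3 R w0.
(D) not ⊆ identity: w0 R w3 with w0 ≠ w3.

A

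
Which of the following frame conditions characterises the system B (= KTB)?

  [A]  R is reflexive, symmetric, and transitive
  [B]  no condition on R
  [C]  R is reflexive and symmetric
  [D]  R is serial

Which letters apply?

C

(A) this class determines S5, not B (= KTB).
(B) this class determines K, not B (= KTB).
(C) B (= KTB) is sound and complete for exactly this class.
(D) this class determines D, not B (= KTB).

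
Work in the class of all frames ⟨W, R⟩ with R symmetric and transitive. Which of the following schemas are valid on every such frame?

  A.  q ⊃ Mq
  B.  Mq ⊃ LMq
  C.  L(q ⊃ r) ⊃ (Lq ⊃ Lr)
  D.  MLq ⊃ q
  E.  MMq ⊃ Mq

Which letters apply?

B, C, D, E

A symmetric transitive relation is euclidean (uRv and uRw give vRu by symmetry, then vRw by transitivity).
(A) the dual of axiom T: valid iff R is reflexive. Such an R need not be reflexive — not valid.
(B) Mq ⊃ LMq is axiom 5; it is valid on a frame exactly when R is euclidean. Every such R is euclidean, so valid.
(C) this is just K, valid on every normal frame.
(D) MLq ⊃ q is the dual of axiom B; it is valid on a frame exactly when R is symmetric. Every such R is symmetric, so valid.
(E) the dual of axiom 4: valid iff R is transitive. Every such R is transitive — valid.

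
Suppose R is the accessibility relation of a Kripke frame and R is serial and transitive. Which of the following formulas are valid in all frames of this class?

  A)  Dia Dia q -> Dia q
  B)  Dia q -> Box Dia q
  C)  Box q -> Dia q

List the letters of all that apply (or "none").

A, C

(A) Dia Dia q -> Dia q is the dual of axiom 4; it is valid on a frame exactly when R is transitive. Every such R is transitive, so valid.
(B) Dia q -> Box Dia q is axiom 5; it is valid on a frame exactly when R is euclidean. Such an R need not be euclidean, so not valid.
(C) Box q -> Dia q is axiom D; it is valid on a frame exactly when R is serial. Every such R is serial, so valid.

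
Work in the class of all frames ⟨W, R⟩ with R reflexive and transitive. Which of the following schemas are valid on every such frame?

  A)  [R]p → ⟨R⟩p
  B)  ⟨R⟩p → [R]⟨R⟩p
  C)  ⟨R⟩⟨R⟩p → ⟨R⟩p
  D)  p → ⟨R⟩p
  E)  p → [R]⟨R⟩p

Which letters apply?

A, C, D

Reflexive relations are serial.
(A) [R]p → ⟨R⟩p is axiom D, which corresponds to seriality. Every such R is serial — valid.
(B) ⟨R⟩p → [R]⟨R⟩p (axiom 5) characterises the euclidean frames. Such an R need not be euclidean — not valid.
(C) ⟨R⟩⟨R⟩p → ⟨R⟩p (the dual of axiom 4) characterises the transitive frames. Every such R is transitive — valid.
(D) p → ⟨R⟩p is the dual of axiom T; it is valid on a frame exactly when R is reflexive. Every such R is reflexive, so valid.
(E) p → [R]⟨R⟩p (axiom B) characterises the symmetric frames. Such an R need not be symmetric — not valid.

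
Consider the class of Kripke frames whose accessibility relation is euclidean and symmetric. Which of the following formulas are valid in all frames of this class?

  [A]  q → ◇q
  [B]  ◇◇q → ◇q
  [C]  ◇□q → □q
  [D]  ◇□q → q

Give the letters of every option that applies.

B, C, D

A symmetric euclidean relation is transitive (uRv and vRw give vRu by symmetry, then uRw by the euclidean condition, applied at v).
(A) q → ◇q (the dual of axiom T) characterises the reflexive frames. Such an R need not be reflexive — not valid.
(B) ◇◇q → ◇q is the dual of axiom 4; it is valid on a frame exactly when R is transitive. Every such R is transitive, so valid.
(C) ◇□q → □q (the dual of axiom 5) characterises the euclidean frames. Every such R is euclidean — valid.
(D) ◇□q → q is the dual of axiom B; it is valid on a frame exactly when R is symmetric. Every such R is symmetric, so valid.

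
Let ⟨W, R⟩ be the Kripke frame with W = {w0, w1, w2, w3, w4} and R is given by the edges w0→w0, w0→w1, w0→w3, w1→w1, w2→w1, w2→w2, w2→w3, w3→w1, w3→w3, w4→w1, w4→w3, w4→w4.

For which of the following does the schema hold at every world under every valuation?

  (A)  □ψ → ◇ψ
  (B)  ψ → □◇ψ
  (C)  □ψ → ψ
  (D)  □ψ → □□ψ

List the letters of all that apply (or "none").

R is reflexive: each world relates to itself.
R is not symmetric: w0 R w1 but not w1 R w0.
R is transitive: R is closed under composition.
R is serial: every world has an R-successor.
(A) □ψ → ◇ψ is axiom D; it is valid on a frame exactly when R is serial. R is serial, so valid.
(B) ψ → □◇ψ is axiom B; it is valid on a frame exactly when R is symmetric. R is not symmetric, so not valid.
(C) □ψ → ψ (axiom T) characterises the reflexive frames. R is reflexive — valid.
(D) □ψ → □□ψ is axiom 4; it is valid on a frame exactly when R is transitive. R is transitive, so valid.

A, C, D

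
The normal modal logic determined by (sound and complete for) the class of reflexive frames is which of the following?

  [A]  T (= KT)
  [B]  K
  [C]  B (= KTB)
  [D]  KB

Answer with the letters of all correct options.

A

(A) T (= KT) is determined by exactly this class.
(B) K is determined by the class of arbitrary frames.
(C) B (= KTB) is determined by the class of reflexive and symmetric frames.
(D) KB is determined by the class of symmetric frames.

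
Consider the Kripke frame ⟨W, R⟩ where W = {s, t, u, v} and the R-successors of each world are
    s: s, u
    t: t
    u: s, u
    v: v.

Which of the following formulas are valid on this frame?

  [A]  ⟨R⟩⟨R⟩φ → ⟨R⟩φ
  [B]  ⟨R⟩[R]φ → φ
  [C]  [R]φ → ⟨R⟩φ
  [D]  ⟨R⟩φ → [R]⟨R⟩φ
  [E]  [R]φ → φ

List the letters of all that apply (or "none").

A, B, C, D, E

R is reflexive: each world relates to itself.
R is symmetric: every R-edge is matched by its reverse.
R is transitive: R is closed under composition.
R is euclidean: any two R-successors of the same world are R-related.
R is serial: every world has an R-successor.
(A) ⟨R⟩⟨R⟩φ → ⟨R⟩φ is the dual of axiom 4, which corresponds to transitivity. R is transitive — valid.
(B) the dual of axiom B: valid iff R is symmetric. R is symmetric — valid.
(C) axiom D: valid iff R is serial. R is serial — valid.
(D) ⟨R⟩φ → [R]⟨R⟩φ is axiom 5, which corresponds to the euclidean property. R is euclidean — valid.
(E) [R]φ → φ is axiom T, which corresponds to reflexivity. R is reflexive — valid.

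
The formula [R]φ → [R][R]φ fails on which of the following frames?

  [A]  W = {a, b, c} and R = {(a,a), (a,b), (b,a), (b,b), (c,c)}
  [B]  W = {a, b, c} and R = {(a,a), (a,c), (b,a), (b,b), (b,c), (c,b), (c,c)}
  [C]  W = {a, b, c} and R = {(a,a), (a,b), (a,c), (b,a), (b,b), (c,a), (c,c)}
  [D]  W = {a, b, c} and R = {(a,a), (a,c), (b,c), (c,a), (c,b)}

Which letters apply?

The schema [R]φ → [R][R]φ is axiom 4; it is valid on a frame iff R is transitive.
(A) R is transitive (R is closed under composition), so the schema is valid here.
(B) R is not transitive (a R c and c R b but not a R b), so the schema fails here.
(C) R is not transitive (b R a and a R c but not b R c), so the schema fails here.
(D) R is not transitive (a R c and c R b but not a R b), so the schema fails here.

B, C, D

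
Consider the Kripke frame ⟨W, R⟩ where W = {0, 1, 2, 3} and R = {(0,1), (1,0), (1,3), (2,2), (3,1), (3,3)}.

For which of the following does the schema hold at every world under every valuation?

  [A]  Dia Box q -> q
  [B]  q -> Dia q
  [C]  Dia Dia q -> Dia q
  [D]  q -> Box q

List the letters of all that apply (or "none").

R is not reflexive: not 0 R 0.
R is symmetric: every R-edge is matched by its reverse.
R is not transitive: 0 R 1 and 1 R 0 but not 0 R 0.
R is not a subset of the identity: 0 R 1 with 0 ≠ 1.
(A) Dia Box q -> q (the dual of axiom B) characterises the symmetric frames. R is symmetric — valid.
(B) q -> Dia q is the dual of axiom T, which corresponds to reflexivity. R is not reflexive — not valid.
(C) Dia Dia q -> Dia q is the dual of axiom 4; it is valid on a frame exactly when R is transitive. R is not transitive, so not valid.
(D) q -> Box q is valid only on frames where every R-edge is a self-loop. Here R ⊄ identity — not valid.

A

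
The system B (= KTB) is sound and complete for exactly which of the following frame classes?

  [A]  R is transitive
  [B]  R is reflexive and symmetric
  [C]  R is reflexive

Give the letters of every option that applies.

B

(A) this class determines K4, not B (= KTB).
(B) B (= KTB) is sound and complete for exactly this class.
(C) this class determines T (= KT), not B (= KTB).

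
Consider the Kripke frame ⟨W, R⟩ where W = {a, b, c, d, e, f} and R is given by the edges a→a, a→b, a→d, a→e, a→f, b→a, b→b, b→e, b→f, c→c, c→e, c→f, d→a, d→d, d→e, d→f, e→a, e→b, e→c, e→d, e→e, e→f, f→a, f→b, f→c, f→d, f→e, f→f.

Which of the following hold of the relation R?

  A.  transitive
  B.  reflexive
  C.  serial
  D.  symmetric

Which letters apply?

B, C, D

(A) not transitive: a R e and e R c but not a R c.
(B) reflexive: each world relates to itself.
(C) serial: every world has an R-successor.
(D) symmetric: every R-edge is matched by its reverse.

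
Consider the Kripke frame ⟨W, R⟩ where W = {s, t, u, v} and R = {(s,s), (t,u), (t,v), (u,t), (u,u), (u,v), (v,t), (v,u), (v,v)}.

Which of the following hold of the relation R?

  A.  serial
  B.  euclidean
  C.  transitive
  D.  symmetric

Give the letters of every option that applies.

(A) serial: every world has an R-successor.
(B) not euclidean: u R t and u R t but not t R t.
(C) not transitive: t R u and u R t but not t R t.
(D) symmetric: every R-edge is matched by its reverse.

A, D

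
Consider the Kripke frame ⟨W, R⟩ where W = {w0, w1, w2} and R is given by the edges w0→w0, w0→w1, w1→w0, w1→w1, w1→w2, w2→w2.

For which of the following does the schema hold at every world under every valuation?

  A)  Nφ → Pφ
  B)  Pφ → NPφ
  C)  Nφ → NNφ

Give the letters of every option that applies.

A

R is not transitive: w0 R w1 and w1 R w2 but not w0 R w2.
R is not euclidean: w1 R w0 and w1 R w2 but not w0 R w2.
R is serial: every world has an R-successor.
(A) Nφ → Pφ is axiom D; it is valid on a frame exactly when R is serial. R is serial, so valid.
(B) Pφ → NPφ is axiom 5, which corresponds to the euclidean property. R is not euclidean — not valid.
(C) Nφ → NNφ is axiom 4; it is valid on a frame exactly when R is transitive. R is not transitive, so not valid.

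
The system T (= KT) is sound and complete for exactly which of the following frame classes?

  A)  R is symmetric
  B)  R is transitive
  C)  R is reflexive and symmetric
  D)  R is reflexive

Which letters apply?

D

(A) this class determines KB, not T (= KT).
(B) this class determines K4, not T (= KT).
(C) this class determines B (= KTB), not T (= KT).
(D) T (= KT) is sound and complete for exactly this class.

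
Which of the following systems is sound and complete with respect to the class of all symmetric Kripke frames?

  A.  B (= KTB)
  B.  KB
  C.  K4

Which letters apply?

B

(A) B (= KTB) is determined by the class of reflexive and symmetric frames.
(B) KB is determined by exactly this class.
(C) K4 is determined by the class of transitive frames.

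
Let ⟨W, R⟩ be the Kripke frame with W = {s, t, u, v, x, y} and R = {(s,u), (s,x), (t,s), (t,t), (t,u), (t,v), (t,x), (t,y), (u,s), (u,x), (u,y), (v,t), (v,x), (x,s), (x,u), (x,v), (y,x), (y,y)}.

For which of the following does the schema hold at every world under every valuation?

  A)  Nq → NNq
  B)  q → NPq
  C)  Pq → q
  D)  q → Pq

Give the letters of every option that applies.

none

R is not reflexive: not s R s.
R is not symmetric: t R s but not s R t.
R is not transitive: s R u and u R s but not s R s.
R is not a subset of the identity: s R u with s ≠ u.
(A) Nq → NNq is axiom 4, which corresponds to transitivity. R is not transitive — not valid.
(B) q → NPq (axiom B) characterises the symmetric frames. R is not symmetric — not valid.
(C) Pq → q (the converse of T) corresponds to R being a subset of the identity. Here R ⊄ identity, so not valid.
(D) the dual of axiom T: valid iff R is reflexive. R is not reflexive — not valid.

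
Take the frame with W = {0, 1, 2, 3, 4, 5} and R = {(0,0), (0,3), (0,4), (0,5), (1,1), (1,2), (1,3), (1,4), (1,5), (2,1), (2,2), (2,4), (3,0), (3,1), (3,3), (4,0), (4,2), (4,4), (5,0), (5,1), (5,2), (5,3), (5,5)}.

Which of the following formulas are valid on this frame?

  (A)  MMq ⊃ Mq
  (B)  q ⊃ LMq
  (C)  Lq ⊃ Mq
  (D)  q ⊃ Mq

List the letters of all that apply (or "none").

R is reflexive: each world relates to itself.
R is not symmetric: 1 R 4 but not 4 R 1.
R is not transitive: 0 R 3 and 3 R 1 but not 0 R 1.
R is serial: every world has an R-successor.
(A) MMq ⊃ Mq is the dual of axiom 4, which corresponds to transitivity. R is not transitive — not valid.
(B) q ⊃ LMq is axiom B; it is valid on a frame exactly when R is symmetric. R is not symmetric, so not valid.
(C) Lq ⊃ Mq is axiom D; it is valid on a frame exactly when R is serial. R is serial, so valid.
(D) q ⊃ Mq (the dual of axiom T) characterises the reflexive frames. R is reflexive — valid.

C, D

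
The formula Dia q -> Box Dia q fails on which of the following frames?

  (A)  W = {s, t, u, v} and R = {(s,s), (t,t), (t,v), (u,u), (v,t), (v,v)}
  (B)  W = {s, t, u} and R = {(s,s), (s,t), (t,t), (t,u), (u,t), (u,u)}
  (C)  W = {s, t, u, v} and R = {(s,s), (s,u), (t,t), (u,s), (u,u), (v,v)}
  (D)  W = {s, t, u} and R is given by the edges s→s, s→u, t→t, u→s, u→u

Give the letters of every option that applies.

The schema Dia q -> Box Dia q is axiom 5; it is valid on a frame iff R is euclidean.
(A) R is euclidean (any two R-successors of the same world are R-related), so the schema is valid here.
(B) R is not euclidean (s R t and s R s but not t R s), so the schema fails here.
(C) R is euclidean (any two R-successors of the same world are R-related), so the schema is valid here.
(D) R is euclidean (any two R-successors of the same world are R-related), so the schema is valid here.

B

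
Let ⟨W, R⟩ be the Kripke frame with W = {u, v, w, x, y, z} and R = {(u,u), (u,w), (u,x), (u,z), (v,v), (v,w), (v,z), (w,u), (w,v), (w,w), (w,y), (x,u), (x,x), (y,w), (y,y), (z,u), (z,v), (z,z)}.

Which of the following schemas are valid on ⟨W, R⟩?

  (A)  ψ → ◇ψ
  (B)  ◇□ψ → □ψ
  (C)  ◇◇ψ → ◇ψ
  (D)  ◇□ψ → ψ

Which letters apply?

A, D

R is reflexive: each world relates to itself.
R is symmetric: every R-edge is matched by its reverse.
R is not transitive: u R w and w R v but not u R v.
R is not euclidean: u R w and u R x but not w R x.
(A) ψ → ◇ψ is the dual of axiom T; it is valid on a frame exactly when R is reflexive. R is reflexive, so valid.
(B) ◇□ψ → □ψ is the dual of axiom 5; it is valid on a frame exactly when R is euclidean. R is not euclidean, so not valid.
(C) ◇◇ψ → ◇ψ is the dual of axiom 4, which corresponds to transitivity. R is not transitive — not valid.
(D) ◇□ψ → ψ is the dual of axiom B, which corresponds to symmetry. R is symmetric — valid.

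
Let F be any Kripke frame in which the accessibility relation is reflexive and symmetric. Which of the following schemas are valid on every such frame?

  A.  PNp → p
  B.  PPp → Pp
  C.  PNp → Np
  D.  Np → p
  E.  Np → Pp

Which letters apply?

A, D, E

Reflexive relations are serial.
(A) the dual of axiom B: valid iff R is symmetric. Every such R is symmetric — valid.
(B) PPp → Pp (the dual of axiom 4) characterises the transitive frames. Such an R need not be transitive — not valid.
(C) PNp → Np is the dual of axiom 5, which corresponds to the euclidean property. Such an R need not be euclidean — not valid.
(D) axiom T: valid iff R is reflexive. Every such R is reflexive — valid.
(E) Np → Pp (axiom D) characterises the serial frames. Every such R is serial — valid.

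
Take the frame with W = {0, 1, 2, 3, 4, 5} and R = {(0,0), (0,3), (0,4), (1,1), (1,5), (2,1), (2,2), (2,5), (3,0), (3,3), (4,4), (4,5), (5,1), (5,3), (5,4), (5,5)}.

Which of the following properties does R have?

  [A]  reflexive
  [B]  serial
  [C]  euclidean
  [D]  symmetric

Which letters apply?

(A) reflexive: each world relates to itself.
(B) serial: every world has an R-successor.
(C) not euclidean: 0 R 3 and 0 R 4 but not 3 R 4.
(D) not symmetric: 0 R 4 but not 4 R 0.

A, B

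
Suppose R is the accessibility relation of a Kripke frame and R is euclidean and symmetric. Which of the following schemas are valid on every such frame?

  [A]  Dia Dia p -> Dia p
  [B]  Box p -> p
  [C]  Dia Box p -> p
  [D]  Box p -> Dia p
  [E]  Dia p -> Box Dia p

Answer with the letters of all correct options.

A, C, E

A symmetric euclidean relation is transitive (uRv and vRw give vRu by symmetry, then uRw by the euclidean condition, applied at v).
(A) Dia Dia p -> Dia p (the dual of axiom 4) characterises the transitive frames. Every such R is transitive — valid.
(B) Box p -> p (axiom T) characterises the reflexive frames. Such an R need not be reflexive — not valid.
(C) the dual of axiom B: valid iff R is symmetric. Every such R is symmetric — valid.
(D) Box p -> Dia p is axiom D; it is valid on a frame exactly when R is serial. Such an R need not be serial, so not valid.
(E) axiom 5: valid iff R is euclidean. Every such R is euclidean — valid.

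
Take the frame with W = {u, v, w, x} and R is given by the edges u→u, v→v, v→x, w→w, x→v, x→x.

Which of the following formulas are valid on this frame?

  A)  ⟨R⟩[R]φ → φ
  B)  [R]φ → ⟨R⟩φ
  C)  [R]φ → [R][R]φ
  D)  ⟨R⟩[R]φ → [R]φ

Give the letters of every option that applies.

A, B, C, D

R is symmetric: every R-edge is matched by its reverse.
R is transitive: R is closed under composition.
R is euclidean: any two R-successors of the same world are R-related.
R is serial: every world has an R-successor.
(A) the dual of axiom B: valid iff R is symmetric. R is symmetric — valid.
(B) [R]φ → ⟨R⟩φ (axiom D) characterises the serial frames. R is serial — valid.
(C) axiom 4: valid iff R is transitive. R is transitive — valid.
(D) ⟨R⟩[R]φ → [R]φ is the dual of axiom 5, which corresponds to the euclidean property. R is euclidean — valid.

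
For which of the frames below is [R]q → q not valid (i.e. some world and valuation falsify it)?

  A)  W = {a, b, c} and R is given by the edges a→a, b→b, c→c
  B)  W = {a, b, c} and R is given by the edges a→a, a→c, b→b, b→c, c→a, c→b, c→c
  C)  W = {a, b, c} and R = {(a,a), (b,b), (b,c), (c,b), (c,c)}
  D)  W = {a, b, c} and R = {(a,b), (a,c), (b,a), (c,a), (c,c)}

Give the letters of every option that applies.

D

The schema [R]q → q is axiom T; it is valid on a frame iff R is reflexive.
(A) R is reflexive (each world relates to itself), so the schema is valid here.
(B) R is reflexive (each world relates to itself), so the schema is valid here.
(C) R is reflexive (each world relates to itself), so the schema is valid here.
(D) R is not reflexive (not a R a), so the schema fails here.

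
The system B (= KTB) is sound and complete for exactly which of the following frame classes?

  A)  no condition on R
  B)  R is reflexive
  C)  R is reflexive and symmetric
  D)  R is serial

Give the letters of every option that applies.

C

(A) this class determines K, not B (= KTB).
(B) this class determines T (= KT), not B (= KTB).
(C) B (= KTB) is sound and complete for exactly this class.
(D) this class determines D, not B (= KTB).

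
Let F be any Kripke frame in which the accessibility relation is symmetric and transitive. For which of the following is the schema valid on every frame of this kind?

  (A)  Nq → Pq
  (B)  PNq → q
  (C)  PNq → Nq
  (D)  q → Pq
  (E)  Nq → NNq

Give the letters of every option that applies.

B, C, E

A symmetric transitive relation is euclidean (uRv and uRw give vRu by symmetry, then vRw by transitivity).
(A) axiom D: valid iff R is serial. Such an R need not be serial — not valid.
(B) PNq → q (the dual of axiom B) characterises the symmetric frames. Every such R is symmetric — valid.
(C) PNq → Nq is the dual of axiom 5; it is valid on a frame exactly when R is euclidean. Every such R is euclidean, so valid.
(D) q → Pq is the dual of axiom T; it is valid on a frame exactly when R is reflexive. Such an R need not be reflexive, so not valid.
(E) Nq → NNq is axiom 4, which corresponds to transitivity. Every such R is transitive — valid.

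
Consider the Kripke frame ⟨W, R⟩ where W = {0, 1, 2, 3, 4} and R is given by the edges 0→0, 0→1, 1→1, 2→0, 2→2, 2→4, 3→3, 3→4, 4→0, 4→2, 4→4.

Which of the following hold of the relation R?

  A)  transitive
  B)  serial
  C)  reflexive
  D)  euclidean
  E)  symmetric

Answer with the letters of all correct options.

(A) not transitive: 2 R 0 and 0 R 1 but not 2 R 1.
(B) serial: every world has an R-successor.
(C) reflexive: each world relates to itself.
(D) not euclidean: 0 R 1 and 0 R 0 but not 1 R 0.
(E) not symmetric: 0 R 1 but not 1 R 0.

B, C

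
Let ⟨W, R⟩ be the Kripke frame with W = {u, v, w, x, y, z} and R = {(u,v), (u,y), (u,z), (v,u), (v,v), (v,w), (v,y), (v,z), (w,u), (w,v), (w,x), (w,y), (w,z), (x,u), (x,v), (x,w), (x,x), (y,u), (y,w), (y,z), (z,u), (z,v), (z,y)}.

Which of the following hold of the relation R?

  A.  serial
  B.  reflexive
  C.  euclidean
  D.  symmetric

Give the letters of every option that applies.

A

(A) serial: every world has an R-successor.
(B) not reflexive: not u R u.
(C) not euclidean: u R y and u R v but not y R v.
(D) not symmetric: v R y but not y R v.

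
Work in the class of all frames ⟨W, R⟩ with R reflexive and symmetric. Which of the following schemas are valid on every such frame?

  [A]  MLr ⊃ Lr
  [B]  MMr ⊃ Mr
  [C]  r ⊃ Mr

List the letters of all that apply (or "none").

Reflexive relations are serial.
(A) MLr ⊃ Lr is the dual of axiom 5; it is valid on a frame exactly when R is euclidean. Such an R need not be euclidean, so not valid.
(B) MMr ⊃ Mr is the dual of axiom 4, which corresponds to transitivity. Such an R need not be transitive — not valid.
(C) r ⊃ Mr is the dual of axiom T; it is valid on a frame exactly when R is reflexive. Every such R is reflexive, so valid.

C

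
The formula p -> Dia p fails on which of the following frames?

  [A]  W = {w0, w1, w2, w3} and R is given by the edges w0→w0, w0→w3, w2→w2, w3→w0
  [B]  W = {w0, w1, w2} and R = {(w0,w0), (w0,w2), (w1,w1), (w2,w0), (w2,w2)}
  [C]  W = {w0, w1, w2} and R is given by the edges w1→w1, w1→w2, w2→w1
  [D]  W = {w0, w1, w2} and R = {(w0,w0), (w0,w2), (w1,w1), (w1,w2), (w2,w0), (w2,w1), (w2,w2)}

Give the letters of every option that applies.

The schema p -> Dia p is the dual of axiom T; it is valid on a frame iff R is reflexive.
(A) R is not reflexive (not w1 R w1), so the schema fails here.
(B) R is reflexive (each world relates to itself), so the schema is valid here.
(C) R is not reflexive (not w0 R w0), so the schema fails here.
(D) R is reflexive (each world relates to itself), so the schema is valid here.

A, C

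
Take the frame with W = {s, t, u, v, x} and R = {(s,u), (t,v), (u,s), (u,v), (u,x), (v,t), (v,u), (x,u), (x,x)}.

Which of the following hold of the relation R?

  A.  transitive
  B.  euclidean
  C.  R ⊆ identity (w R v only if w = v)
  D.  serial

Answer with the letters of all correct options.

D

(A) not transitive: s R u and u R s but not s R s.
(B) not euclidean: u R s and u R v but not s R v.
(C) not ⊆ identity: s R u with s ≠ u.
(D) serial: every world has an R-successor.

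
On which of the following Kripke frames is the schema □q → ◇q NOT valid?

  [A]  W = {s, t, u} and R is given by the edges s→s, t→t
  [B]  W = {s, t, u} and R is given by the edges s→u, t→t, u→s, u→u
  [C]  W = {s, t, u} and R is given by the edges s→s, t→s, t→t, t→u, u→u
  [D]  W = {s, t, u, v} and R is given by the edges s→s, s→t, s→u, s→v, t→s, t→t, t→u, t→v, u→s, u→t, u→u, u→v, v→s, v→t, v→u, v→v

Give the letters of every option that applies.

A

The schema □q → ◇q is axiom D; it is valid on a frame iff R is serial.
(A) R is not serial (u has no R-successor), so the schema fails here.
(B) R is serial (every world has an R-successor), so the schema is valid here.
(C) R is serial (every world has an R-successor), so the schema is valid here.
(D) R is serial (every world has an R-successor), so the schema is valid here.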